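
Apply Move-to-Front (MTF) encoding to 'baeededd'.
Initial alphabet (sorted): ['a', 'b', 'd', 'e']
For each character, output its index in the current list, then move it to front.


MTF encoding:
'b': index 1 in ['a', 'b', 'd', 'e'] -> ['b', 'a', 'd', 'e']
'a': index 1 in ['b', 'a', 'd', 'e'] -> ['a', 'b', 'd', 'e']
'e': index 3 in ['a', 'b', 'd', 'e'] -> ['e', 'a', 'b', 'd']
'e': index 0 in ['e', 'a', 'b', 'd'] -> ['e', 'a', 'b', 'd']
'd': index 3 in ['e', 'a', 'b', 'd'] -> ['d', 'e', 'a', 'b']
'e': index 1 in ['d', 'e', 'a', 'b'] -> ['e', 'd', 'a', 'b']
'd': index 1 in ['e', 'd', 'a', 'b'] -> ['d', 'e', 'a', 'b']
'd': index 0 in ['d', 'e', 'a', 'b'] -> ['d', 'e', 'a', 'b']


Output: [1, 1, 3, 0, 3, 1, 1, 0]


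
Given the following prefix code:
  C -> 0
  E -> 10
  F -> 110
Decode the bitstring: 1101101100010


Decoding step by step:
Bits 110 -> F
Bits 110 -> F
Bits 110 -> F
Bits 0 -> C
Bits 0 -> C
Bits 10 -> E


Decoded message: FFFCCE


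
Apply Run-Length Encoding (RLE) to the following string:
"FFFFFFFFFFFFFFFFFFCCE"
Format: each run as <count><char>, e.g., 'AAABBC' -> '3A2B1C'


Scanning runs left to right:
  i=0: run of 'F' x 18 -> '18F'
  i=18: run of 'C' x 2 -> '2C'
  i=20: run of 'E' x 1 -> '1E'

RLE = 18F2C1E


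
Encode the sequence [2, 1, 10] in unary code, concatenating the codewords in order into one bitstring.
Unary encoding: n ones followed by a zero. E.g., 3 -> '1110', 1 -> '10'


Encode each number as n ones followed by a terminating 0:
  2 -> 110 (3 bits)
  1 -> 10 (2 bits)
  10 -> 11111111110 (11 bits)
Total length = 3 + 2 + 11 = 16 bits.

Unary([2, 1, 10]) = 1101011111111110 (16 bits)


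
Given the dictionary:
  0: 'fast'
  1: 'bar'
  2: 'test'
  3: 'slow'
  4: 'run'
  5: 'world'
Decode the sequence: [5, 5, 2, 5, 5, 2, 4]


Look up each index in the dictionary:
  5 -> 'world'
  5 -> 'world'
  2 -> 'test'
  5 -> 'world'
  5 -> 'world'
  2 -> 'test'
  4 -> 'run'

Decoded: "world world test world world test run"


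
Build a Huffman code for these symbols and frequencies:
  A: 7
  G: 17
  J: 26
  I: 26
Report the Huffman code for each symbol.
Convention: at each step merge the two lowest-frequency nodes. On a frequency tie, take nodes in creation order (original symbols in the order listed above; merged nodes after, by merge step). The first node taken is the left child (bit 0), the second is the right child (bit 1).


Huffman tree construction:
Step 1: Merge A(7) + G(17) = 24
Step 2: Merge (A+G)(24) + J(26) = 50
Step 3: Merge I(26) + ((A+G)+J)(50) = 76
Read each symbol's code off the tree from the root (left child = 0, right child = 1).

Codes:
  A: 100 (length 3)
  G: 101 (length 3)
  J: 11 (length 2)
  I: 0 (length 1)
Average code length: 150/76 = 1.9737 bits/symbol


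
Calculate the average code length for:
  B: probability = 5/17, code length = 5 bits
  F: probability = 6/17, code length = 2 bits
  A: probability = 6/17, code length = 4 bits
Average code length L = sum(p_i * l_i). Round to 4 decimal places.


Weighted contributions p_i * l_i:
  B: (5/17) * 5 = 25/17
  F: (6/17) * 2 = 12/17
  A: (6/17) * 4 = 24/17
Sum = (25 + 12 + 24)/17 = 61/17

L = 61/17 = 3.5882 bits/symbol


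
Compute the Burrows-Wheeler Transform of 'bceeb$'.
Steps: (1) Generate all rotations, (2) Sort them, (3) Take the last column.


Rotations (sorted):
  0: $bceeb -> last char: b
  1: b$bcee -> last char: e
  2: bceeb$ -> last char: $
  3: ceeb$b -> last char: b
  4: eb$bce -> last char: e
  5: eeb$bc -> last char: c


BWT = be$bec


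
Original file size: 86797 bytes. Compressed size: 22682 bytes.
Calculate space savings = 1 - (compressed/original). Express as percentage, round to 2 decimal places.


ratio = compressed/original = 22682/86797 = 0.261322
savings = 1 - ratio = 1 - 0.261322 = 0.738678
as a percentage: 0.738678 * 100 = 73.87%

Space savings = 1 - 22682/86797 = 73.87%


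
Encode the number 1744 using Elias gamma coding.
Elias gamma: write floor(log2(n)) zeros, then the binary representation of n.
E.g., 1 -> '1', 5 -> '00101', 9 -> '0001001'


num_bits = floor(log2(1744)) + 1 = 11
leading_zeros = num_bits - 1 = 10
binary(1744) = 11011010000

Elias gamma(1744) = '0000000000' + '11011010000' = 000000000011011010000 (21 bits)


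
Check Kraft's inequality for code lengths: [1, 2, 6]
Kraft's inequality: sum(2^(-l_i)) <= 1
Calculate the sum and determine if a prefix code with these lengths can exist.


Sum = 2^(-1) + 2^(-2) + 2^(-6)
    = 0.5 + 0.25 + 0.015625
    = 49/64 = 0.765625
Since 0.765625 <= 1, Kraft's inequality IS satisfied.
A prefix code with these lengths CAN exist.

Kraft sum = 0.765625. Satisfied.


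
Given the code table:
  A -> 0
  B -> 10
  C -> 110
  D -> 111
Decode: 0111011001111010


Decoding:
0 -> A
111 -> D
0 -> A
110 -> C
0 -> A
111 -> D
10 -> B
10 -> B


Result: ADACADBB


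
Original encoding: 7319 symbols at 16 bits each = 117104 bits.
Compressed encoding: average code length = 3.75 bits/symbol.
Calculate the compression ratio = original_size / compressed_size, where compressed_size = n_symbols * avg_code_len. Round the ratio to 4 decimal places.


original_size = n_symbols * orig_bits = 7319 * 16 = 117104 bits
compressed_size = n_symbols * avg_code_len = 7319 * 3.75 = 27446.25 bits
ratio = original_size / compressed_size = 117104 / 27446.25 = 4.2667

Compression ratio = 4.2667


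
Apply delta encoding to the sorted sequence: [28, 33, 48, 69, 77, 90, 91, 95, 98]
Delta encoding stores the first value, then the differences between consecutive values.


First value: 28
Deltas:
  33 - 28 = 5
  48 - 33 = 15
  69 - 48 = 21
  77 - 69 = 8
  90 - 77 = 13
  91 - 90 = 1
  95 - 91 = 4
  98 - 95 = 3


Delta encoded: [28, 5, 15, 21, 8, 13, 1, 4, 3]


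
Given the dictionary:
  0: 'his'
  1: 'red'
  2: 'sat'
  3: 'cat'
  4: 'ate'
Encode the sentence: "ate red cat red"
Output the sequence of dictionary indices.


Look up each word in the dictionary:
  'ate' -> 4
  'red' -> 1
  'cat' -> 3
  'red' -> 1

Encoded: [4, 1, 3, 1]


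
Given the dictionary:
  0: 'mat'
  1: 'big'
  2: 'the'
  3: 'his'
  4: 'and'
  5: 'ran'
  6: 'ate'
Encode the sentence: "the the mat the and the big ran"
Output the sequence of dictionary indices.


Look up each word in the dictionary:
  'the' -> 2
  'the' -> 2
  'mat' -> 0
  'the' -> 2
  'and' -> 4
  'the' -> 2
  'big' -> 1
  'ran' -> 5

Encoded: [2, 2, 0, 2, 4, 2, 1, 5]


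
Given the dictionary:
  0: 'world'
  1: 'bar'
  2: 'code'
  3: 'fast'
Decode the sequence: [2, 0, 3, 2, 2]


Look up each index in the dictionary:
  2 -> 'code'
  0 -> 'world'
  3 -> 'fast'
  2 -> 'code'
  2 -> 'code'

Decoded: "code world fast code code"


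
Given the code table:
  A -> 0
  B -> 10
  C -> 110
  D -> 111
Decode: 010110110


Decoding:
0 -> A
10 -> B
110 -> C
110 -> C


Result: ABCC


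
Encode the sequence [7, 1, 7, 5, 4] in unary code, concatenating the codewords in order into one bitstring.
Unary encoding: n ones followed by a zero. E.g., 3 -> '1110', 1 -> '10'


Encode each number as n ones followed by a terminating 0:
  7 -> 11111110 (8 bits)
  1 -> 10 (2 bits)
  7 -> 11111110 (8 bits)
  5 -> 111110 (6 bits)
  4 -> 11110 (5 bits)
Total length = 8 + 2 + 8 + 6 + 5 = 29 bits.

Unary([7, 1, 7, 5, 4]) = 11111110101111111011111011110 (29 bits)


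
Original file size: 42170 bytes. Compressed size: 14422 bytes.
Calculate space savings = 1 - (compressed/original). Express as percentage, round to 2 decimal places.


ratio = compressed/original = 14422/42170 = 0.341997
savings = 1 - ratio = 1 - 0.341997 = 0.658003
as a percentage: 0.658003 * 100 = 65.8%

Space savings = 1 - 14422/42170 = 65.8%


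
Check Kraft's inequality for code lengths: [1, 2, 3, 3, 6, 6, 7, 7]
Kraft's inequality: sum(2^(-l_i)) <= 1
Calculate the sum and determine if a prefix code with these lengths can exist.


Sum = 2^(-1) + 2^(-2) + 2^(-3) + 2^(-3) + 2^(-6) + 2^(-6) + 2^(-7) + 2^(-7)
    = 0.5 + 0.25 + 0.125 + 0.125 + 0.015625 + 0.015625 + 0.0078125 + 0.0078125
    = 134/128 = 1.046875
Since 1.046875 > 1, Kraft's inequality is NOT satisfied.
A prefix code with these lengths CANNOT exist.

Kraft sum = 1.046875. Not satisfied.


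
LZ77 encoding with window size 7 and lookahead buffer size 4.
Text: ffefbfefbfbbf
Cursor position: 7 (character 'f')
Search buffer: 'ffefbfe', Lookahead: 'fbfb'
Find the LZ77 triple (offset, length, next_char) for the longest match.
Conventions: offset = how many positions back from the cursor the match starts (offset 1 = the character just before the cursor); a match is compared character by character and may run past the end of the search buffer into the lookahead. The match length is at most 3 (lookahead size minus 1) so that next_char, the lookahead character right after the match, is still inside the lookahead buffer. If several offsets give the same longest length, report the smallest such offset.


Try each offset into the search buffer:
  offset=1 (pos 6, char 'e'): match length 0
  offset=2 (pos 5, char 'f'): match length 1
  offset=3 (pos 4, char 'b'): match length 0
  offset=4 (pos 3, char 'f'): match length 3
  offset=5 (pos 2, char 'e'): match length 0
  offset=6 (pos 1, char 'f'): match length 1
  offset=7 (pos 0, char 'f'): match length 1
Longest match has length 3 at offset 4.
next_char = character at position 7 + 3 = 10 -> 'b'

Best match: offset=4, length=3 (matching 'fbf' starting at position 3)
LZ77 triple: (4, 3, 'b')


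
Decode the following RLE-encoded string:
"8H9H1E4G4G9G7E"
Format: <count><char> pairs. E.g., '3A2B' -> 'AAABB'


Expanding each <count><char> pair:
  8H -> 'HHHHHHHH'
  9H -> 'HHHHHHHHH'
  1E -> 'E'
  4G -> 'GGGG'
  4G -> 'GGGG'
  9G -> 'GGGGGGGGG'
  7E -> 'EEEEEEE'

Decoded = HHHHHHHHHHHHHHHHHEGGGGGGGGGGGGGGGGGEEEEEEE


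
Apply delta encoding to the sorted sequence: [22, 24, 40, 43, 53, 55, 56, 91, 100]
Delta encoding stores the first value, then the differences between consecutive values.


First value: 22
Deltas:
  24 - 22 = 2
  40 - 24 = 16
  43 - 40 = 3
  53 - 43 = 10
  55 - 53 = 2
  56 - 55 = 1
  91 - 56 = 35
  100 - 91 = 9


Delta encoded: [22, 2, 16, 3, 10, 2, 1, 35, 9]


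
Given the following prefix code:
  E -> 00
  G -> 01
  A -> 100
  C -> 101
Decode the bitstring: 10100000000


Decoding step by step:
Bits 101 -> C
Bits 00 -> E
Bits 00 -> E
Bits 00 -> E
Bits 00 -> E


Decoded message: CEEEE


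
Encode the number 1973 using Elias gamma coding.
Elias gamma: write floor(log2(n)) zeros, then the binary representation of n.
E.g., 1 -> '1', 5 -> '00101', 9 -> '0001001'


num_bits = floor(log2(1973)) + 1 = 11
leading_zeros = num_bits - 1 = 10
binary(1973) = 11110110101

Elias gamma(1973) = '0000000000' + '11110110101' = 000000000011110110101 (21 bits)


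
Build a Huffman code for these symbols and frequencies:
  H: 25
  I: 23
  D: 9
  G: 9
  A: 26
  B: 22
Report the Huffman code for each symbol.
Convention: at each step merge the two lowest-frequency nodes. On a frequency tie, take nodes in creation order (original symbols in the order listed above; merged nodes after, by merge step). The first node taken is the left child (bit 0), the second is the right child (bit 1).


Huffman tree construction:
Step 1: Merge D(9) + G(9) = 18
Step 2: Merge (D+G)(18) + B(22) = 40
Step 3: Merge I(23) + H(25) = 48
Step 4: Merge A(26) + ((D+G)+B)(40) = 66
Step 5: Merge (I+H)(48) + (A+((D+G)+B))(66) = 114
Read each symbol's code off the tree from the root (left child = 0, right child = 1).

Codes:
  H: 01 (length 2)
  I: 00 (length 2)
  D: 1100 (length 4)
  G: 1101 (length 4)
  A: 10 (length 2)
  B: 111 (length 3)
Average code length: 286/114 = 2.5088 bits/symbol


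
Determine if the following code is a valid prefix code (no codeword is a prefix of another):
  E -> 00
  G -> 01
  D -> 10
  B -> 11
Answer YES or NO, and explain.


Checking each pair (does one codeword prefix another?):
  E='00' vs G='01': no prefix
  E='00' vs D='10': no prefix
  E='00' vs B='11': no prefix
  G='01' vs E='00': no prefix
  G='01' vs D='10': no prefix
  G='01' vs B='11': no prefix
  D='10' vs E='00': no prefix
  D='10' vs G='01': no prefix
  D='10' vs B='11': no prefix
  B='11' vs E='00': no prefix
  B='11' vs G='01': no prefix
  B='11' vs D='10': no prefix
No violation found over all pairs.

YES -- this is a valid prefix code. No codeword is a prefix of any other codeword.


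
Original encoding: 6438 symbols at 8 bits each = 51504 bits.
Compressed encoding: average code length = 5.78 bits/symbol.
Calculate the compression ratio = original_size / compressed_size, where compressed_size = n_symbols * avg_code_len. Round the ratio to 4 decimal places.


original_size = n_symbols * orig_bits = 6438 * 8 = 51504 bits
compressed_size = n_symbols * avg_code_len = 6438 * 5.78 = 37211.64 bits
ratio = original_size / compressed_size = 51504 / 37211.64 = 1.3841

Compression ratio = 1.3841


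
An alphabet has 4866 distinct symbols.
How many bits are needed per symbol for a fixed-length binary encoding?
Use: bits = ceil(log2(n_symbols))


log2(4866) = 12.2485
Bracket: 2^12 = 4096 < 4866 <= 2^13 = 8192
So ceil(log2(4866)) = 13

bits = ceil(log2(4866)) = ceil(12.2485) = 13 bits


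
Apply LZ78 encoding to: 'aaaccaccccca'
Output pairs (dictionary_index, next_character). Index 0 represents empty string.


LZ78 encoding steps:
Dictionary: {0: ''}
Step 1: w='' (idx 0), next='a' -> output (0, 'a'), add 'a' as idx 1
Step 2: w='a' (idx 1), next='a' -> output (1, 'a'), add 'aa' as idx 2
Step 3: w='' (idx 0), next='c' -> output (0, 'c'), add 'c' as idx 3
Step 4: w='c' (idx 3), next='a' -> output (3, 'a'), add 'ca' as idx 4
Step 5: w='c' (idx 3), next='c' -> output (3, 'c'), add 'cc' as idx 5
Step 6: w='cc' (idx 5), next='c' -> output (5, 'c'), add 'ccc' as idx 6
Step 7: w='a' (idx 1), end of input -> output (1, '')


Encoded: [(0, 'a'), (1, 'a'), (0, 'c'), (3, 'a'), (3, 'c'), (5, 'c'), (1, '')]


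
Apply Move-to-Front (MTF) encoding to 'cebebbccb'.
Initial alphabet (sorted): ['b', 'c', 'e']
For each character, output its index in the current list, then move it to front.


MTF encoding:
'c': index 1 in ['b', 'c', 'e'] -> ['c', 'b', 'e']
'e': index 2 in ['c', 'b', 'e'] -> ['e', 'c', 'b']
'b': index 2 in ['e', 'c', 'b'] -> ['b', 'e', 'c']
'e': index 1 in ['b', 'e', 'c'] -> ['e', 'b', 'c']
'b': index 1 in ['e', 'b', 'c'] -> ['b', 'e', 'c']
'b': index 0 in ['b', 'e', 'c'] -> ['b', 'e', 'c']
'c': index 2 in ['b', 'e', 'c'] -> ['c', 'b', 'e']
'c': index 0 in ['c', 'b', 'e'] -> ['c', 'b', 'e']
'b': index 1 in ['c', 'b', 'e'] -> ['b', 'c', 'e']


Output: [1, 2, 2, 1, 1, 0, 2, 0, 1]


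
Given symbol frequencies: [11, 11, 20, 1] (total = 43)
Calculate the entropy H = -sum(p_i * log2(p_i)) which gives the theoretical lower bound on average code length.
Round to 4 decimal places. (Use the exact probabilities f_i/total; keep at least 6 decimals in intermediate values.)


Per-symbol terms -p_i * log2(p_i) with p_i = f_i/43:
  p = 11/43 = 0.255814: log2(p) = -1.966833, -p*log2(p) = 0.503143
  p = 11/43 = 0.255814: log2(p) = -1.966833, -p*log2(p) = 0.503143
  p = 20/43 = 0.465116: log2(p) = -1.104337, -p*log2(p) = 0.513645
  p = 1/43 = 0.023256: log2(p) = -5.426265, -p*log2(p) = 0.126192
H = 0.503143 + 0.503143 + 0.513645 + 0.126192 = 1.646123

H = 1.6461 bits/symbol


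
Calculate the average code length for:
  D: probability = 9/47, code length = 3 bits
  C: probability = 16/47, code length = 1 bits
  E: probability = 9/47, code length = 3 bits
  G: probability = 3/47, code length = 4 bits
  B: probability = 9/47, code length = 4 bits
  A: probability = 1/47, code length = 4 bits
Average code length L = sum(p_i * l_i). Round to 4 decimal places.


Weighted contributions p_i * l_i:
  D: (9/47) * 3 = 27/47
  C: (16/47) * 1 = 16/47
  E: (9/47) * 3 = 27/47
  G: (3/47) * 4 = 12/47
  B: (9/47) * 4 = 36/47
  A: (1/47) * 4 = 4/47
Sum = (27 + 16 + 27 + 12 + 36 + 4)/47 = 122/47

L = 122/47 = 2.5957 bits/symbol


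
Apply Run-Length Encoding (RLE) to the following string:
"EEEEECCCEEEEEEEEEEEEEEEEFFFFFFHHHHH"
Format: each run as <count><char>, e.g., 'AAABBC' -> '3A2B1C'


Scanning runs left to right:
  i=0: run of 'E' x 5 -> '5E'
  i=5: run of 'C' x 3 -> '3C'
  i=8: run of 'E' x 16 -> '16E'
  i=24: run of 'F' x 6 -> '6F'
  i=30: run of 'H' x 5 -> '5H'

RLE = 5E3C16E6F5H


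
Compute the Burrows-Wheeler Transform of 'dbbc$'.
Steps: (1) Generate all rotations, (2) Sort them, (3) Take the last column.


Rotations (sorted):
  0: $dbbc -> last char: c
  1: bbc$d -> last char: d
  2: bc$db -> last char: b
  3: c$dbb -> last char: b
  4: dbbc$ -> last char: $


BWT = cdbb$


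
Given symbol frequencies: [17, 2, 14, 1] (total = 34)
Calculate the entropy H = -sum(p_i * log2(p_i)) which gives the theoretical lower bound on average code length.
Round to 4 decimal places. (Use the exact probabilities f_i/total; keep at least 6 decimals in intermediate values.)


Per-symbol terms -p_i * log2(p_i) with p_i = f_i/34:
  p = 17/34 = 0.500000: log2(p) = -1.000000, -p*log2(p) = 0.500000
  p = 2/34 = 0.058824: log2(p) = -4.087463, -p*log2(p) = 0.240439
  p = 14/34 = 0.411765: log2(p) = -1.280108, -p*log2(p) = 0.527103
  p = 1/34 = 0.029412: log2(p) = -5.087463, -p*log2(p) = 0.149631
H = 0.500000 + 0.240439 + 0.527103 + 0.149631 = 1.417173

H = 1.4172 bits/symbol


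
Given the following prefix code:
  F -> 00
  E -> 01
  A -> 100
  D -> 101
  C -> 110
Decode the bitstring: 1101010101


Decoding step by step:
Bits 110 -> C
Bits 101 -> D
Bits 01 -> E
Bits 01 -> E


Decoded message: CDEE


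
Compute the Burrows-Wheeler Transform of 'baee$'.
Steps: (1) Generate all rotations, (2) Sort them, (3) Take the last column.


Rotations (sorted):
  0: $baee -> last char: e
  1: aee$b -> last char: b
  2: baee$ -> last char: $
  3: e$bae -> last char: e
  4: ee$ba -> last char: a


BWT = eb$ea


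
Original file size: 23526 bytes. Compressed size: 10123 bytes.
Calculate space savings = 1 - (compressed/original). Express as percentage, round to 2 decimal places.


ratio = compressed/original = 10123/23526 = 0.43029
savings = 1 - ratio = 1 - 0.43029 = 0.56971
as a percentage: 0.56971 * 100 = 56.97%

Space savings = 1 - 10123/23526 = 56.97%


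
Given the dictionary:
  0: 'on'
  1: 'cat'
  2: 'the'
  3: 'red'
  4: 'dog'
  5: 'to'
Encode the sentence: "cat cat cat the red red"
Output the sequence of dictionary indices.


Look up each word in the dictionary:
  'cat' -> 1
  'cat' -> 1
  'cat' -> 1
  'the' -> 2
  'red' -> 3
  'red' -> 3

Encoded: [1, 1, 1, 2, 3, 3]


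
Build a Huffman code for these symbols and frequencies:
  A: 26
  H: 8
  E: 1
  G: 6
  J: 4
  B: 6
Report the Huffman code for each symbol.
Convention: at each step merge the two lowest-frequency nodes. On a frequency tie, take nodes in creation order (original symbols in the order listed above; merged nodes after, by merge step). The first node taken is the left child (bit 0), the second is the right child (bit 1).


Huffman tree construction:
Step 1: Merge E(1) + J(4) = 5
Step 2: Merge (E+J)(5) + G(6) = 11
Step 3: Merge B(6) + H(8) = 14
Step 4: Merge ((E+J)+G)(11) + (B+H)(14) = 25
Step 5: Merge (((E+J)+G)+(B+H))(25) + A(26) = 51
Read each symbol's code off the tree from the root (left child = 0, right child = 1).

Codes:
  A: 1 (length 1)
  H: 011 (length 3)
  E: 0000 (length 4)
  G: 001 (length 3)
  J: 0001 (length 4)
  B: 010 (length 3)
Average code length: 106/51 = 2.0784 bits/symbol


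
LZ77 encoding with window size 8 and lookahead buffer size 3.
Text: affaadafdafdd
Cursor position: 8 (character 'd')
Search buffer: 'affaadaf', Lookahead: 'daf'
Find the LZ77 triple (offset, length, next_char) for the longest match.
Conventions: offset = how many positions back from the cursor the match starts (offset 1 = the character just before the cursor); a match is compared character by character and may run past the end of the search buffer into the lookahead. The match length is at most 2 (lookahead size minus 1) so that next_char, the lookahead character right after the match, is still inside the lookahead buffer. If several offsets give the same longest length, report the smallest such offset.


Try each offset into the search buffer:
  offset=1 (pos 7, char 'f'): match length 0
  offset=2 (pos 6, char 'a'): match length 0
  offset=3 (pos 5, char 'd'): match length 2
  offset=4 (pos 4, char 'a'): match length 0
  offset=5 (pos 3, char 'a'): match length 0
  offset=6 (pos 2, char 'f'): match length 0
  offset=7 (pos 1, char 'f'): match length 0
  offset=8 (pos 0, char 'a'): match length 0
Longest match has length 2 at offset 3.
next_char = character at position 8 + 2 = 10 -> 'f'

Best match: offset=3, length=2 (matching 'da' starting at position 5)
LZ77 triple: (3, 2, 'f')


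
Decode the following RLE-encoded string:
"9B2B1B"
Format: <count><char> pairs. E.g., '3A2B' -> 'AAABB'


Expanding each <count><char> pair:
  9B -> 'BBBBBBBBB'
  2B -> 'BB'
  1B -> 'B'

Decoded = BBBBBBBBBBBB


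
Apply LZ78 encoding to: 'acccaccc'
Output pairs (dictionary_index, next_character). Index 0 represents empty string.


LZ78 encoding steps:
Dictionary: {0: ''}
Step 1: w='' (idx 0), next='a' -> output (0, 'a'), add 'a' as idx 1
Step 2: w='' (idx 0), next='c' -> output (0, 'c'), add 'c' as idx 2
Step 3: w='c' (idx 2), next='c' -> output (2, 'c'), add 'cc' as idx 3
Step 4: w='a' (idx 1), next='c' -> output (1, 'c'), add 'ac' as idx 4
Step 5: w='cc' (idx 3), end of input -> output (3, '')


Encoded: [(0, 'a'), (0, 'c'), (2, 'c'), (1, 'c'), (3, '')]


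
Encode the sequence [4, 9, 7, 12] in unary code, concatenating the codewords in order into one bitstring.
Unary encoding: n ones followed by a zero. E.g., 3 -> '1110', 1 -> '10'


Encode each number as n ones followed by a terminating 0:
  4 -> 11110 (5 bits)
  9 -> 1111111110 (10 bits)
  7 -> 11111110 (8 bits)
  12 -> 1111111111110 (13 bits)
Total length = 5 + 10 + 8 + 13 = 36 bits.

Unary([4, 9, 7, 12]) = 111101111111110111111101111111111110 (36 bits)


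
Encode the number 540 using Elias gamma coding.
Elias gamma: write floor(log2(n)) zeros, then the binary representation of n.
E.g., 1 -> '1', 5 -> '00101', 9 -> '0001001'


num_bits = floor(log2(540)) + 1 = 10
leading_zeros = num_bits - 1 = 9
binary(540) = 1000011100

Elias gamma(540) = '000000000' + '1000011100' = 0000000001000011100 (19 bits)


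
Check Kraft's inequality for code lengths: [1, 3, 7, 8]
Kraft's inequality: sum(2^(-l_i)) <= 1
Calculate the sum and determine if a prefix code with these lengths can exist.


Sum = 2^(-1) + 2^(-3) + 2^(-7) + 2^(-8)
    = 0.5 + 0.125 + 0.0078125 + 0.00390625
    = 163/256 = 0.63671875
Since 0.63671875 <= 1, Kraft's inequality IS satisfied.
A prefix code with these lengths CAN exist.

Kraft sum = 0.63671875. Satisfied.


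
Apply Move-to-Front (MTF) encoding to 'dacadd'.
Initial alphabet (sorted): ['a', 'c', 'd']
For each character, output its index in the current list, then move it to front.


MTF encoding:
'd': index 2 in ['a', 'c', 'd'] -> ['d', 'a', 'c']
'a': index 1 in ['d', 'a', 'c'] -> ['a', 'd', 'c']
'c': index 2 in ['a', 'd', 'c'] -> ['c', 'a', 'd']
'a': index 1 in ['c', 'a', 'd'] -> ['a', 'c', 'd']
'd': index 2 in ['a', 'c', 'd'] -> ['d', 'a', 'c']
'd': index 0 in ['d', 'a', 'c'] -> ['d', 'a', 'c']


Output: [2, 1, 2, 1, 2, 0]


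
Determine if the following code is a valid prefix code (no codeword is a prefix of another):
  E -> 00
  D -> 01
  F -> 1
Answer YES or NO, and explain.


Checking each pair (does one codeword prefix another?):
  E='00' vs D='01': no prefix
  E='00' vs F='1': no prefix
  D='01' vs E='00': no prefix
  D='01' vs F='1': no prefix
  F='1' vs E='00': no prefix
  F='1' vs D='01': no prefix
No violation found over all pairs.

YES -- this is a valid prefix code. No codeword is a prefix of any other codeword.


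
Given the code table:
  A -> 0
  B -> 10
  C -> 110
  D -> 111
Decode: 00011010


Decoding:
0 -> A
0 -> A
0 -> A
110 -> C
10 -> B


Result: AAACB


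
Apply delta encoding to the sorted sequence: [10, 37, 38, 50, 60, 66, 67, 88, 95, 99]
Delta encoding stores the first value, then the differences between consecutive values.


First value: 10
Deltas:
  37 - 10 = 27
  38 - 37 = 1
  50 - 38 = 12
  60 - 50 = 10
  66 - 60 = 6
  67 - 66 = 1
  88 - 67 = 21
  95 - 88 = 7
  99 - 95 = 4


Delta encoded: [10, 27, 1, 12, 10, 6, 1, 21, 7, 4]


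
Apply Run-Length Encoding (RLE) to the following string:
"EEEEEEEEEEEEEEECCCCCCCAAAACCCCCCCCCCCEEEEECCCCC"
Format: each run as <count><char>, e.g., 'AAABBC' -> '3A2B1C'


Scanning runs left to right:
  i=0: run of 'E' x 15 -> '15E'
  i=15: run of 'C' x 7 -> '7C'
  i=22: run of 'A' x 4 -> '4A'
  i=26: run of 'C' x 11 -> '11C'
  i=37: run of 'E' x 5 -> '5E'
  i=42: run of 'C' x 5 -> '5C'

RLE = 15E7C4A11C5E5C


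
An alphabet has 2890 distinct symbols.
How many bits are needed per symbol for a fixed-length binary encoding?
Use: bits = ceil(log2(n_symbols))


log2(2890) = 11.4969
Bracket: 2^11 = 2048 < 2890 <= 2^12 = 4096
So ceil(log2(2890)) = 12

bits = ceil(log2(2890)) = ceil(11.4969) = 12 bits


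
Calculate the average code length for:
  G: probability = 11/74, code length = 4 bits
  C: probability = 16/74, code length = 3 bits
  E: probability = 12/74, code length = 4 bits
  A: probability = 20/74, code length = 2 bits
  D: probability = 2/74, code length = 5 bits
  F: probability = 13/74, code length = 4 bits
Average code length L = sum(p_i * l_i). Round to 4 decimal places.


Weighted contributions p_i * l_i:
  G: (11/74) * 4 = 44/74
  C: (16/74) * 3 = 48/74
  E: (12/74) * 4 = 48/74
  A: (20/74) * 2 = 40/74
  D: (2/74) * 5 = 10/74
  F: (13/74) * 4 = 52/74
Sum = (44 + 48 + 48 + 40 + 10 + 52)/74 = 242/74

L = 242/74 = 3.2703 bits/symbol


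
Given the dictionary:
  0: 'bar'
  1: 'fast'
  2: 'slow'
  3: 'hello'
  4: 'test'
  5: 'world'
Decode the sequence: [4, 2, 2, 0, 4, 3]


Look up each index in the dictionary:
  4 -> 'test'
  2 -> 'slow'
  2 -> 'slow'
  0 -> 'bar'
  4 -> 'test'
  3 -> 'hello'

Decoded: "test slow slow bar test hello"


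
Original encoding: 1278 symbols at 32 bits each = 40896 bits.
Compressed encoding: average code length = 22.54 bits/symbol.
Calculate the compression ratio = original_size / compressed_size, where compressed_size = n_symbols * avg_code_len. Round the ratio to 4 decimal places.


original_size = n_symbols * orig_bits = 1278 * 32 = 40896 bits
compressed_size = n_symbols * avg_code_len = 1278 * 22.54 = 28806.12 bits
ratio = original_size / compressed_size = 40896 / 28806.12 = 1.4197

Compression ratio = 1.4197


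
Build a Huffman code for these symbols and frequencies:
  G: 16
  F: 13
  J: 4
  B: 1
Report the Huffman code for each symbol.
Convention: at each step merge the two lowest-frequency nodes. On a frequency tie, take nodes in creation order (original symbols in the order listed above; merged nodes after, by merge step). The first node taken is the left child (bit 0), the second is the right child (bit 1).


Huffman tree construction:
Step 1: Merge B(1) + J(4) = 5
Step 2: Merge (B+J)(5) + F(13) = 18
Step 3: Merge G(16) + ((B+J)+F)(18) = 34
Read each symbol's code off the tree from the root (left child = 0, right child = 1).

Codes:
  G: 0 (length 1)
  F: 11 (length 2)
  J: 101 (length 3)
  B: 100 (length 3)
Average code length: 57/34 = 1.6765 bits/symbol


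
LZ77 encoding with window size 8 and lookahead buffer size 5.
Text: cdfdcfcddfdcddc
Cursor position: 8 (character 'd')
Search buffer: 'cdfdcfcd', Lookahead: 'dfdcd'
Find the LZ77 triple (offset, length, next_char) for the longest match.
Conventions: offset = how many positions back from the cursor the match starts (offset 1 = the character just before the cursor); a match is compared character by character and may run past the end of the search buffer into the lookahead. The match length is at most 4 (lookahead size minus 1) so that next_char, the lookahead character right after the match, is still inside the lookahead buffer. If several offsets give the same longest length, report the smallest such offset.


Try each offset into the search buffer:
  offset=1 (pos 7, char 'd'): match length 1
  offset=2 (pos 6, char 'c'): match length 0
  offset=3 (pos 5, char 'f'): match length 0
  offset=4 (pos 4, char 'c'): match length 0
  offset=5 (pos 3, char 'd'): match length 1
  offset=6 (pos 2, char 'f'): match length 0
  offset=7 (pos 1, char 'd'): match length 4
  offset=8 (pos 0, char 'c'): match length 0
Longest match has length 4 at offset 7.
next_char = character at position 8 + 4 = 12 -> 'd'

Best match: offset=7, length=4 (matching 'dfdc' starting at position 1)
LZ77 triple: (7, 4, 'd')


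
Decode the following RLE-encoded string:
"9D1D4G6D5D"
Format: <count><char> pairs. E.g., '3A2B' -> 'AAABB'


Expanding each <count><char> pair:
  9D -> 'DDDDDDDDD'
  1D -> 'D'
  4G -> 'GGGG'
  6D -> 'DDDDDD'
  5D -> 'DDDDD'

Decoded = DDDDDDDDDDGGGGDDDDDDDDDDD


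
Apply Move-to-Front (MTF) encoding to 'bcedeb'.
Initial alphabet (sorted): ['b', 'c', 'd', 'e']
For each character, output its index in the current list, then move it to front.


MTF encoding:
'b': index 0 in ['b', 'c', 'd', 'e'] -> ['b', 'c', 'd', 'e']
'c': index 1 in ['b', 'c', 'd', 'e'] -> ['c', 'b', 'd', 'e']
'e': index 3 in ['c', 'b', 'd', 'e'] -> ['e', 'c', 'b', 'd']
'd': index 3 in ['e', 'c', 'b', 'd'] -> ['d', 'e', 'c', 'b']
'e': index 1 in ['d', 'e', 'c', 'b'] -> ['e', 'd', 'c', 'b']
'b': index 3 in ['e', 'd', 'c', 'b'] -> ['b', 'e', 'd', 'c']


Output: [0, 1, 3, 3, 1, 3]


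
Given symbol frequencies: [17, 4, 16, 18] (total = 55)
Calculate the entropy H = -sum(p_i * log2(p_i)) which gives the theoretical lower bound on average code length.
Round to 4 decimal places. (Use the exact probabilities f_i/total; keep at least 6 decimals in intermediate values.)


Per-symbol terms -p_i * log2(p_i) with p_i = f_i/55:
  p = 17/55 = 0.309091: log2(p) = -1.693897, -p*log2(p) = 0.523568
  p = 4/55 = 0.072727: log2(p) = -3.781360, -p*log2(p) = 0.275008
  p = 16/55 = 0.290909: log2(p) = -1.781360, -p*log2(p) = 0.518214
  p = 18/55 = 0.327273: log2(p) = -1.611435, -p*log2(p) = 0.527379
H = 0.523568 + 0.275008 + 0.518214 + 0.527379 = 1.844169

H = 1.8442 bits/symbol


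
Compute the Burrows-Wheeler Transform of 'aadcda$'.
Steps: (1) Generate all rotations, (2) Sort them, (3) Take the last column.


Rotations (sorted):
  0: $aadcda -> last char: a
  1: a$aadcd -> last char: d
  2: aadcda$ -> last char: $
  3: adcda$a -> last char: a
  4: cda$aad -> last char: d
  5: da$aadc -> last char: c
  6: dcda$aa -> last char: a


BWT = ad$adca


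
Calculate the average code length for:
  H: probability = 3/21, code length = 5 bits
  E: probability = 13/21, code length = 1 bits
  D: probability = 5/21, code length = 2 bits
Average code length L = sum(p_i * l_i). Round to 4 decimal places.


Weighted contributions p_i * l_i:
  H: (3/21) * 5 = 15/21
  E: (13/21) * 1 = 13/21
  D: (5/21) * 2 = 10/21
Sum = (15 + 13 + 10)/21 = 38/21

L = 38/21 = 1.8095 bits/symbol


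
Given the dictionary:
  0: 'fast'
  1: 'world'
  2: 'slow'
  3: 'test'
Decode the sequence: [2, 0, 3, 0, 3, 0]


Look up each index in the dictionary:
  2 -> 'slow'
  0 -> 'fast'
  3 -> 'test'
  0 -> 'fast'
  3 -> 'test'
  0 -> 'fast'

Decoded: "slow fast test fast test fast"


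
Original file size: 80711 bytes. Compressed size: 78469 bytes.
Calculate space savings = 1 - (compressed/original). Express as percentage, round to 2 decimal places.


ratio = compressed/original = 78469/80711 = 0.972222
savings = 1 - ratio = 1 - 0.972222 = 0.027778
as a percentage: 0.027778 * 100 = 2.78%

Space savings = 1 - 78469/80711 = 2.78%


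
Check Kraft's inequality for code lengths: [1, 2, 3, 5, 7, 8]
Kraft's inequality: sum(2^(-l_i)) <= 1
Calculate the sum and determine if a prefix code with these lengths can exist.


Sum = 2^(-1) + 2^(-2) + 2^(-3) + 2^(-5) + 2^(-7) + 2^(-8)
    = 0.5 + 0.25 + 0.125 + 0.03125 + 0.0078125 + 0.00390625
    = 235/256 = 0.91796875
Since 0.91796875 <= 1, Kraft's inequality IS satisfied.
A prefix code with these lengths CAN exist.

Kraft sum = 0.91796875. Satisfied.


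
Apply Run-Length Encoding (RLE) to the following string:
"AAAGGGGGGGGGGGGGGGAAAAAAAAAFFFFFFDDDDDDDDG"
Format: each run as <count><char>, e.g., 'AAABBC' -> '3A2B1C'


Scanning runs left to right:
  i=0: run of 'A' x 3 -> '3A'
  i=3: run of 'G' x 15 -> '15G'
  i=18: run of 'A' x 9 -> '9A'
  i=27: run of 'F' x 6 -> '6F'
  i=33: run of 'D' x 8 -> '8D'
  i=41: run of 'G' x 1 -> '1G'

RLE = 3A15G9A6F8D1G


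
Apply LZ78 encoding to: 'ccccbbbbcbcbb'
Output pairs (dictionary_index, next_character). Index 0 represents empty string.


LZ78 encoding steps:
Dictionary: {0: ''}
Step 1: w='' (idx 0), next='c' -> output (0, 'c'), add 'c' as idx 1
Step 2: w='c' (idx 1), next='c' -> output (1, 'c'), add 'cc' as idx 2
Step 3: w='c' (idx 1), next='b' -> output (1, 'b'), add 'cb' as idx 3
Step 4: w='' (idx 0), next='b' -> output (0, 'b'), add 'b' as idx 4
Step 5: w='b' (idx 4), next='b' -> output (4, 'b'), add 'bb' as idx 5
Step 6: w='cb' (idx 3), next='c' -> output (3, 'c'), add 'cbc' as idx 6
Step 7: w='bb' (idx 5), end of input -> output (5, '')


Encoded: [(0, 'c'), (1, 'c'), (1, 'b'), (0, 'b'), (4, 'b'), (3, 'c'), (5, '')]


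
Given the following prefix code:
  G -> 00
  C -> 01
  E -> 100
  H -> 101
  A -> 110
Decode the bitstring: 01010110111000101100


Decoding step by step:
Bits 01 -> C
Bits 01 -> C
Bits 01 -> C
Bits 101 -> H
Bits 110 -> A
Bits 00 -> G
Bits 101 -> H
Bits 100 -> E


Decoded message: CCCHAGHE


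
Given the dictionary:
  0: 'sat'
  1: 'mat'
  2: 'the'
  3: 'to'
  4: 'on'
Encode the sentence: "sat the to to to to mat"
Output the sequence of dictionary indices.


Look up each word in the dictionary:
  'sat' -> 0
  'the' -> 2
  'to' -> 3
  'to' -> 3
  'to' -> 3
  'to' -> 3
  'mat' -> 1

Encoded: [0, 2, 3, 3, 3, 3, 1]


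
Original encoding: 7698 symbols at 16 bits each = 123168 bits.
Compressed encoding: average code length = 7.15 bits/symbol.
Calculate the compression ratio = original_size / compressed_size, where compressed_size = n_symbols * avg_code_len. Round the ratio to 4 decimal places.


original_size = n_symbols * orig_bits = 7698 * 16 = 123168 bits
compressed_size = n_symbols * avg_code_len = 7698 * 7.15 = 55040.7 bits
ratio = original_size / compressed_size = 123168 / 55040.7 = 2.2378

Compression ratio = 2.2378


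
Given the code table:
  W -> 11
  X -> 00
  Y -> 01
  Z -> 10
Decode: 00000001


Decoding:
00 -> X
00 -> X
00 -> X
01 -> Y


Result: XXXY


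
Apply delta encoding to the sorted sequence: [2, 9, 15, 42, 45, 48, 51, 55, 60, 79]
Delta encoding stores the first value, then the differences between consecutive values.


First value: 2
Deltas:
  9 - 2 = 7
  15 - 9 = 6
  42 - 15 = 27
  45 - 42 = 3
  48 - 45 = 3
  51 - 48 = 3
  55 - 51 = 4
  60 - 55 = 5
  79 - 60 = 19


Delta encoded: [2, 7, 6, 27, 3, 3, 3, 4, 5, 19]


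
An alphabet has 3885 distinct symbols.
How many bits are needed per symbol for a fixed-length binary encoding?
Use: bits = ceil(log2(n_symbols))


log2(3885) = 11.9237
Bracket: 2^11 = 2048 < 3885 <= 2^12 = 4096
So ceil(log2(3885)) = 12

bits = ceil(log2(3885)) = ceil(11.9237) = 12 bits


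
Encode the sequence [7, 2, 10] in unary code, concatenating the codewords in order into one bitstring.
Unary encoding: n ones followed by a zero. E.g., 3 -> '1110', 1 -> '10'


Encode each number as n ones followed by a terminating 0:
  7 -> 11111110 (8 bits)
  2 -> 110 (3 bits)
  10 -> 11111111110 (11 bits)
Total length = 8 + 3 + 11 = 22 bits.

Unary([7, 2, 10]) = 1111111011011111111110 (22 bits)


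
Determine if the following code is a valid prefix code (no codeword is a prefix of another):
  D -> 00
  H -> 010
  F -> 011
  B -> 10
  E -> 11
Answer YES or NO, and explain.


Checking each pair (does one codeword prefix another?):
  D='00' vs H='010': no prefix
  D='00' vs F='011': no prefix
  D='00' vs B='10': no prefix
  D='00' vs E='11': no prefix
  H='010' vs D='00': no prefix
  H='010' vs F='011': no prefix
  H='010' vs B='10': no prefix
  H='010' vs E='11': no prefix
  F='011' vs D='00': no prefix
  F='011' vs H='010': no prefix
  F='011' vs B='10': no prefix
  F='011' vs E='11': no prefix
  B='10' vs D='00': no prefix
  B='10' vs H='010': no prefix
  B='10' vs F='011': no prefix
  B='10' vs E='11': no prefix
  E='11' vs D='00': no prefix
  E='11' vs H='010': no prefix
  E='11' vs F='011': no prefix
  E='11' vs B='10': no prefix
No violation found over all pairs.

YES -- this is a valid prefix code. No codeword is a prefix of any other codeword.


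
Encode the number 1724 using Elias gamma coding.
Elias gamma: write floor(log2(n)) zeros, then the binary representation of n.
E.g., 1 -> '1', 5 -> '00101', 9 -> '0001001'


num_bits = floor(log2(1724)) + 1 = 11
leading_zeros = num_bits - 1 = 10
binary(1724) = 11010111100

Elias gamma(1724) = '0000000000' + '11010111100' = 000000000011010111100 (21 bits)


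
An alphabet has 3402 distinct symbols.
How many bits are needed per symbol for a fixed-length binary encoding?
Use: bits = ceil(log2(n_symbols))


log2(3402) = 11.7322
Bracket: 2^11 = 2048 < 3402 <= 2^12 = 4096
So ceil(log2(3402)) = 12

bits = ceil(log2(3402)) = ceil(11.7322) = 12 bits


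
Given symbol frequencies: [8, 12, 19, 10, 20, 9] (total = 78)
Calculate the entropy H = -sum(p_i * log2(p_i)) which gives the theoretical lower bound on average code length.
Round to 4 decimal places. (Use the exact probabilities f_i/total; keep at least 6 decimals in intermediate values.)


Per-symbol terms -p_i * log2(p_i) with p_i = f_i/78:
  p = 8/78 = 0.102564: log2(p) = -3.285402, -p*log2(p) = 0.336964
  p = 12/78 = 0.153846: log2(p) = -2.700440, -p*log2(p) = 0.415452
  p = 19/78 = 0.243590: log2(p) = -2.037475, -p*log2(p) = 0.496308
  p = 10/78 = 0.128205: log2(p) = -2.963474, -p*log2(p) = 0.379933
  p = 20/78 = 0.256410: log2(p) = -1.963474, -p*log2(p) = 0.503455
  p = 9/78 = 0.115385: log2(p) = -3.115477, -p*log2(p) = 0.359478
H = 0.336964 + 0.415452 + 0.496308 + 0.379933 + 0.503455 + 0.359478 = 2.491590

H = 2.4916 bits/symbol


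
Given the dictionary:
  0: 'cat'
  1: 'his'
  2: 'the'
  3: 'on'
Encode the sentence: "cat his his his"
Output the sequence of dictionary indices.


Look up each word in the dictionary:
  'cat' -> 0
  'his' -> 1
  'his' -> 1
  'his' -> 1

Encoded: [0, 1, 1, 1]


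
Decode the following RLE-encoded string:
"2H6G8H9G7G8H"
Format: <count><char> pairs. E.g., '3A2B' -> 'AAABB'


Expanding each <count><char> pair:
  2H -> 'HH'
  6G -> 'GGGGGG'
  8H -> 'HHHHHHHH'
  9G -> 'GGGGGGGGG'
  7G -> 'GGGGGGG'
  8H -> 'HHHHHHHH'

Decoded = HHGGGGGGHHHHHHHHGGGGGGGGGGGGGGGGHHHHHHHH


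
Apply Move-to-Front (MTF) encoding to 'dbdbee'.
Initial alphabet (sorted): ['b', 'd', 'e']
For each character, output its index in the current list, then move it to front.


MTF encoding:
'd': index 1 in ['b', 'd', 'e'] -> ['d', 'b', 'e']
'b': index 1 in ['d', 'b', 'e'] -> ['b', 'd', 'e']
'd': index 1 in ['b', 'd', 'e'] -> ['d', 'b', 'e']
'b': index 1 in ['d', 'b', 'e'] -> ['b', 'd', 'e']
'e': index 2 in ['b', 'd', 'e'] -> ['e', 'b', 'd']
'e': index 0 in ['e', 'b', 'd'] -> ['e', 'b', 'd']


Output: [1, 1, 1, 1, 2, 0]


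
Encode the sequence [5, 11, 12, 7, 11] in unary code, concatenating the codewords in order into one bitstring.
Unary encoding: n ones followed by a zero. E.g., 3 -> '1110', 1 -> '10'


Encode each number as n ones followed by a terminating 0:
  5 -> 111110 (6 bits)
  11 -> 111111111110 (12 bits)
  12 -> 1111111111110 (13 bits)
  7 -> 11111110 (8 bits)
  11 -> 111111111110 (12 bits)
Total length = 6 + 12 + 13 + 8 + 12 = 51 bits.

Unary([5, 11, 12, 7, 11]) = 111110111111111110111111111111011111110111111111110 (51 bits)


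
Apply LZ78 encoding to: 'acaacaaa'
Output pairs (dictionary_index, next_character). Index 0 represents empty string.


LZ78 encoding steps:
Dictionary: {0: ''}
Step 1: w='' (idx 0), next='a' -> output (0, 'a'), add 'a' as idx 1
Step 2: w='' (idx 0), next='c' -> output (0, 'c'), add 'c' as idx 2
Step 3: w='a' (idx 1), next='a' -> output (1, 'a'), add 'aa' as idx 3
Step 4: w='c' (idx 2), next='a' -> output (2, 'a'), add 'ca' as idx 4
Step 5: w='aa' (idx 3), end of input -> output (3, '')


Encoded: [(0, 'a'), (0, 'c'), (1, 'a'), (2, 'a'), (3, '')]
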